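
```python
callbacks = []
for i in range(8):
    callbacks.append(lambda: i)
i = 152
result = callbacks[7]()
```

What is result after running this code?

Step 1: Lambdas capture the variable i by reference, not by value.
Step 2: After the loop, i is reassigned to 152.
Step 3: callbacks[7]() looks up the current i = 152. result = 152

The answer is 152.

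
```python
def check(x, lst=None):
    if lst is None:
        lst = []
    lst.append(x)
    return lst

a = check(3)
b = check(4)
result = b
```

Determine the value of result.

Step 1: None default with guard creates a NEW list each call.
Step 2: a = [3] (fresh list). b = [4] (another fresh list).
Step 3: result = [4] (this is the fix for mutable default)

The answer is [4].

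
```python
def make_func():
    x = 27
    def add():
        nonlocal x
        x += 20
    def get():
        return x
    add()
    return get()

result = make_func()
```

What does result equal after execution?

Step 1: x = 27. add() modifies it via nonlocal, get() reads it.
Step 2: add() makes x = 27 + 20 = 47.
Step 3: get() returns 47. result = 47

The answer is 47.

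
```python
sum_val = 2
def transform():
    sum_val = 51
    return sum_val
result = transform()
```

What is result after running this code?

Step 1: Global sum_val = 2.
Step 2: transform() creates local sum_val = 51, shadowing the global.
Step 3: Returns local sum_val = 51. result = 51

The answer is 51.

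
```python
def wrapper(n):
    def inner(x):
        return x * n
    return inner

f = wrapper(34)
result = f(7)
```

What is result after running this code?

Step 1: wrapper(34) creates a closure capturing n = 34.
Step 2: f(7) computes 7 * 34 = 238.
Step 3: result = 238

The answer is 238.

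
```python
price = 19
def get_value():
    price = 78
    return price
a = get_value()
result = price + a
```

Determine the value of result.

Step 1: Global price = 19. get_value() returns local price = 78.
Step 2: a = 78. Global price still = 19.
Step 3: result = 19 + 78 = 97

The answer is 97.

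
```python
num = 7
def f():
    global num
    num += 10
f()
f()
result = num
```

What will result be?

Step 1: num = 7.
Step 2: First f(): num = 7 + 10 = 17.
Step 3: Second f(): num = 17 + 10 = 27. result = 27

The answer is 27.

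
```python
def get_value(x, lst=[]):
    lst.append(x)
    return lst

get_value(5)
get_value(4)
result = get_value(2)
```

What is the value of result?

Step 1: Mutable default argument gotcha! The list [] is created once.
Step 2: Each call appends to the SAME list: [5], [5, 4], [5, 4, 2].
Step 3: result = [5, 4, 2]

The answer is [5, 4, 2].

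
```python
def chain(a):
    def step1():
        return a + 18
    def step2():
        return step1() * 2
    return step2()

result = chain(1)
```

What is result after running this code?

Step 1: chain(1) captures a = 1.
Step 2: step2() calls step1() which returns 1 + 18 = 19.
Step 3: step2() returns 19 * 2 = 38

The answer is 38.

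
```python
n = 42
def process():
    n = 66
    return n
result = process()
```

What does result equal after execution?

Step 1: Global n = 42.
Step 2: process() creates local n = 66, shadowing the global.
Step 3: Returns local n = 66. result = 66

The answer is 66.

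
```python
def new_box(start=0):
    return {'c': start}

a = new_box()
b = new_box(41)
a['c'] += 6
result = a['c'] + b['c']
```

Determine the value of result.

Step 1: new_box() returns a new dict each call (immutable default 0).
Step 2: a = {'c': 0}, b = {'c': 41}.
Step 3: a['c'] += 6 = 6. result = 6 + 41 = 47

The answer is 47.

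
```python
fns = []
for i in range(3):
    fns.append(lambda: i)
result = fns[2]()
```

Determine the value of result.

Step 1: The loop creates 3 lambdas, all referencing the same variable i.
Step 2: After the loop, i = 2 (final value).
Step 3: fns[2]() looks up i at call time and finds 2. This is the late binding gotcha. result = 2

The answer is 2.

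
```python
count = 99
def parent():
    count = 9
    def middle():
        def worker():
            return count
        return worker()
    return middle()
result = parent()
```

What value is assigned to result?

Step 1: parent() defines count = 9. middle() and worker() have no local count.
Step 2: worker() checks local (none), enclosing middle() (none), enclosing parent() and finds count = 9.
Step 3: result = 9

The answer is 9.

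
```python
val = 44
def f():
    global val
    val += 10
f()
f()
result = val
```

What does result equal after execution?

Step 1: val = 44.
Step 2: First f(): val = 44 + 10 = 54.
Step 3: Second f(): val = 54 + 10 = 64. result = 64

The answer is 64.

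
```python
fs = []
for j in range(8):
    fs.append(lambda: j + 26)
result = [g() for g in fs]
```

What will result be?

Step 1: All lambdas capture j by reference. After the loop, j = 7.
Step 2: Each call returns 7 + 26 = 33.
Step 3: result = [33, 33, 33, 33, 33, 33, 33, 33]

The answer is [33, 33, 33, 33, 33, 33, 33, 33].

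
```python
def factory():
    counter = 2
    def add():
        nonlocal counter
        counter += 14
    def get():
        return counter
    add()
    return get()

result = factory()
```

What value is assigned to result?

Step 1: counter = 2. add() modifies it via nonlocal, get() reads it.
Step 2: add() makes counter = 2 + 14 = 16.
Step 3: get() returns 16. result = 16

The answer is 16.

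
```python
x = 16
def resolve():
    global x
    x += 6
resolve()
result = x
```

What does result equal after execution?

Step 1: x = 16 globally.
Step 2: resolve() modifies global x: x += 6 = 22.
Step 3: result = 22

The answer is 22.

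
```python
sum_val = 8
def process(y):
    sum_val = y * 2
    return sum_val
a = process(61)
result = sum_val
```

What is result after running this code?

Step 1: Global sum_val = 8.
Step 2: process(61) creates local sum_val = 61 * 2 = 122.
Step 3: Global sum_val unchanged because no global keyword. result = 8

The answer is 8.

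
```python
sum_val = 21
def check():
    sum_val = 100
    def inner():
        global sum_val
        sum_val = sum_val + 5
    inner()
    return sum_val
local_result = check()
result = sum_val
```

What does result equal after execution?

Step 1: Global sum_val = 21. check() creates local sum_val = 100.
Step 2: inner() declares global sum_val and adds 5: global sum_val = 21 + 5 = 26.
Step 3: check() returns its local sum_val = 100 (unaffected by inner).
Step 4: result = global sum_val = 26

The answer is 26.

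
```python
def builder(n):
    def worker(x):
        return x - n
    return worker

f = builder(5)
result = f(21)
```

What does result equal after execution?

Step 1: builder(5) creates a closure capturing n = 5.
Step 2: f(21) computes 21 - 5 = 16.
Step 3: result = 16

The answer is 16.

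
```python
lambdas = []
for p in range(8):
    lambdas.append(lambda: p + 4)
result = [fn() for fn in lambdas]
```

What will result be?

Step 1: All lambdas capture p by reference. After the loop, p = 7.
Step 2: Each call returns 7 + 4 = 11.
Step 3: result = [11, 11, 11, 11, 11, 11, 11, 11]

The answer is [11, 11, 11, 11, 11, 11, 11, 11].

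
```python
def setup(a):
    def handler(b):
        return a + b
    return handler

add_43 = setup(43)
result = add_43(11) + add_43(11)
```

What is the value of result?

Step 1: add_43 captures a = 43.
Step 2: add_43(11) = 43 + 11 = 54, called twice.
Step 3: result = 54 + 54 = 108

The answer is 108.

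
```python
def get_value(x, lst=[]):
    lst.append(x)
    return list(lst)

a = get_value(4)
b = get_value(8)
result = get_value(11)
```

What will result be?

Step 1: Default list is shared. list() creates copies for return values.
Step 2: Internal list grows: [4] -> [4, 8] -> [4, 8, 11].
Step 3: result = [4, 8, 11]

The answer is [4, 8, 11].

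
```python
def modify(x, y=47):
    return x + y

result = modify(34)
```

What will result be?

Step 1: modify(34) uses default y = 47.
Step 2: Returns 34 + 47 = 81.
Step 3: result = 81

The answer is 81.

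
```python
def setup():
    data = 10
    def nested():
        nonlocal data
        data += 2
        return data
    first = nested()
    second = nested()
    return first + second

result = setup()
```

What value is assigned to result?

Step 1: data starts at 10.
Step 2: First call: data = 10 + 2 = 12, returns 12.
Step 3: Second call: data = 12 + 2 = 14, returns 14.
Step 4: result = 12 + 14 = 26

The answer is 26.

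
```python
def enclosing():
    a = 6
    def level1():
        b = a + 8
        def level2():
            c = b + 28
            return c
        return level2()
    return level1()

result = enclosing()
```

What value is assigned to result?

Step 1: a = 6. b = a + 8 = 14.
Step 2: c = b + 28 = 14 + 28 = 42.
Step 3: result = 42

The answer is 42.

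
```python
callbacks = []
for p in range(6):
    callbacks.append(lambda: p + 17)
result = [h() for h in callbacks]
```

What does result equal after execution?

Step 1: All lambdas capture p by reference. After the loop, p = 5.
Step 2: Each call returns 5 + 17 = 22.
Step 3: result = [22, 22, 22, 22, 22, 22]

The answer is [22, 22, 22, 22, 22, 22].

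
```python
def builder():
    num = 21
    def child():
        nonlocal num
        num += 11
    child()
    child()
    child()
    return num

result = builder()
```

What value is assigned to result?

Step 1: num starts at 21.
Step 2: child() is called 3 times, each adding 11.
Step 3: num = 21 + 11 * 3 = 54

The answer is 54.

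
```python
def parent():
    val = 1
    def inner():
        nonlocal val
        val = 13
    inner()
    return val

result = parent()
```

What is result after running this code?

Step 1: parent() sets val = 1.
Step 2: inner() uses nonlocal to reassign val = 13.
Step 3: result = 13

The answer is 13.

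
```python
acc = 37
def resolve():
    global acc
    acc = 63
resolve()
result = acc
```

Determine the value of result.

Step 1: acc = 37 globally.
Step 2: resolve() declares global acc and sets it to 63.
Step 3: After resolve(), global acc = 63. result = 63

The answer is 63.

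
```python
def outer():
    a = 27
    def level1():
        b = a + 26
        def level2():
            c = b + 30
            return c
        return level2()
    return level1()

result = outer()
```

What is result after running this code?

Step 1: a = 27. b = a + 26 = 53.
Step 2: c = b + 30 = 53 + 30 = 83.
Step 3: result = 83

The answer is 83.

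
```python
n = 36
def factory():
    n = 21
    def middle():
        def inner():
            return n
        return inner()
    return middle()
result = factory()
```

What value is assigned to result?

Step 1: factory() defines n = 21. middle() and inner() have no local n.
Step 2: inner() checks local (none), enclosing middle() (none), enclosing factory() and finds n = 21.
Step 3: result = 21

The answer is 21.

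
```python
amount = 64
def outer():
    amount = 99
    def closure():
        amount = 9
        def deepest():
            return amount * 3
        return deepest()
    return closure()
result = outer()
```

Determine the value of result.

Step 1: deepest() looks up amount through LEGB: not local, finds amount = 9 in enclosing closure().
Step 2: Returns 9 * 3 = 27.
Step 3: result = 27

The answer is 27.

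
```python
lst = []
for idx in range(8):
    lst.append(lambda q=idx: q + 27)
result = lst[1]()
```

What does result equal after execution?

Step 1: Default argument q=idx captures idx's value at definition time.
Step 2: lst[1] was defined when idx = 1, so q defaults to 1.
Step 3: result = 1 + 27 = 28 (default arg fixes the late binding issue)

The answer is 28.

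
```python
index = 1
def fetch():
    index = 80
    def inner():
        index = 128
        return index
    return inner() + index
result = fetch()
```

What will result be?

Step 1: fetch() has local index = 80. inner() has local index = 128.
Step 2: inner() returns its local index = 128.
Step 3: fetch() returns 128 + its own index (80) = 208

The answer is 208.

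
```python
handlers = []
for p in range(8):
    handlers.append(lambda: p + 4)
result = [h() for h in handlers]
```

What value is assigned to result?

Step 1: All lambdas capture p by reference. After the loop, p = 7.
Step 2: Each call returns 7 + 4 = 11.
Step 3: result = [11, 11, 11, 11, 11, 11, 11, 11]

The answer is [11, 11, 11, 11, 11, 11, 11, 11].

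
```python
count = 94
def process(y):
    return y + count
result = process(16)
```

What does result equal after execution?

Step 1: count = 94 is defined globally.
Step 2: process(16) uses parameter y = 16 and looks up count from global scope = 94.
Step 3: result = 16 + 94 = 110

The answer is 110.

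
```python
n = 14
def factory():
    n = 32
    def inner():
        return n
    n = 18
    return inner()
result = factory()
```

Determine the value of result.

Step 1: factory() sets n = 32, then later n = 18.
Step 2: inner() is called after n is reassigned to 18. Closures capture variables by reference, not by value.
Step 3: result = 18

The answer is 18.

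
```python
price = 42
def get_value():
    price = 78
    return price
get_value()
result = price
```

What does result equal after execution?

Step 1: price = 42 globally.
Step 2: get_value() creates a LOCAL price = 78 (no global keyword!).
Step 3: The global price is unchanged. result = 42

The answer is 42.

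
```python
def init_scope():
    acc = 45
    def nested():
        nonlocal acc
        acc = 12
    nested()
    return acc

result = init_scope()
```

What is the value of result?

Step 1: init_scope() sets acc = 45.
Step 2: nested() uses nonlocal to reassign acc = 12.
Step 3: result = 12

The answer is 12.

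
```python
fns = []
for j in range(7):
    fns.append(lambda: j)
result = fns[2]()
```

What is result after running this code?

Step 1: The loop creates 7 lambdas, all referencing the same variable j.
Step 2: After the loop, j = 6 (final value).
Step 3: fns[2]() looks up j at call time and finds 6. This is the late binding gotcha. result = 6

The answer is 6.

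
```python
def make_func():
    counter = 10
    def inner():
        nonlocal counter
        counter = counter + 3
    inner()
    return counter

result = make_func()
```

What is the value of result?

Step 1: make_func() sets counter = 10.
Step 2: inner() uses nonlocal to modify counter in make_func's scope: counter = 10 + 3 = 13.
Step 3: make_func() returns the modified counter = 13

The answer is 13.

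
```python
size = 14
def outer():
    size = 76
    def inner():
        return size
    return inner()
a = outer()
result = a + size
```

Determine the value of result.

Step 1: outer() has local size = 76. inner() reads from enclosing.
Step 2: outer() returns 76. Global size = 14 unchanged.
Step 3: result = 76 + 14 = 90

The answer is 90.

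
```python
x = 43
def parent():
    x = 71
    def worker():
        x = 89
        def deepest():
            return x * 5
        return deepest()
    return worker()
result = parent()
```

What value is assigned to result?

Step 1: deepest() looks up x through LEGB: not local, finds x = 89 in enclosing worker().
Step 2: Returns 89 * 5 = 445.
Step 3: result = 445

The answer is 445.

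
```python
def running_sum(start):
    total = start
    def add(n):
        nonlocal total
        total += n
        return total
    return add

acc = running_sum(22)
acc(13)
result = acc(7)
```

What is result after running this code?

Step 1: running_sum(22) creates closure with total = 22.
Step 2: First acc(13): total = 22 + 13 = 35.
Step 3: Second acc(7): total = 35 + 7 = 42. result = 42

The answer is 42.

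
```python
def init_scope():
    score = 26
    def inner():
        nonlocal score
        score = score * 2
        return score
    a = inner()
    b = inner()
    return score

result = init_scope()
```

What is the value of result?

Step 1: score starts at 26.
Step 2: First inner(): score = 26 * 2 = 52.
Step 3: Second inner(): score = 52 * 2 = 104.
Step 4: result = 104

The answer is 104.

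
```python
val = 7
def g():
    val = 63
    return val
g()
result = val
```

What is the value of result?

Step 1: Global val = 7.
Step 2: g() creates local val = 63 (shadow, not modification).
Step 3: After g() returns, global val is unchanged. result = 7

The answer is 7.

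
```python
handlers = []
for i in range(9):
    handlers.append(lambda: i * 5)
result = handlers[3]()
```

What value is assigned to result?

Step 1: All lambdas reference the same variable i (late binding).
Step 2: After the loop, i = 8. Every lambda returns i * 5.
Step 3: handlers[3]() = 8 * 5 = 40

The answer is 40.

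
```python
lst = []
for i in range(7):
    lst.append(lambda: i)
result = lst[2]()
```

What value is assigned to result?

Step 1: The loop creates 7 lambdas, all referencing the same variable i.
Step 2: After the loop, i = 6 (final value).
Step 3: lst[2]() looks up i at call time and finds 6. This is the late binding gotcha. result = 6

The answer is 6.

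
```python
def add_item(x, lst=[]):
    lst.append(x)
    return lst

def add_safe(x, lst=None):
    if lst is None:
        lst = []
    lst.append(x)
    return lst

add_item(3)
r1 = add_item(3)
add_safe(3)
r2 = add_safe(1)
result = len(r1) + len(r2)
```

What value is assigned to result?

Step 1: add_item shares mutable default: after 2 calls, lst = [3, 3], len = 2.
Step 2: add_safe creates fresh list each time: r2 = [1], len = 1.
Step 3: result = 2 + 1 = 3

The answer is 3.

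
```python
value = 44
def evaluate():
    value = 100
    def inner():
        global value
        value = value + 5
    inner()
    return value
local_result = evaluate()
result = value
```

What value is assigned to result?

Step 1: Global value = 44. evaluate() creates local value = 100.
Step 2: inner() declares global value and adds 5: global value = 44 + 5 = 49.
Step 3: evaluate() returns its local value = 100 (unaffected by inner).
Step 4: result = global value = 49

The answer is 49.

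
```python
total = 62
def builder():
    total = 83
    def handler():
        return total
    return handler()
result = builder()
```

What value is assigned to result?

Step 1: total = 62 globally, but builder() defines total = 83 locally.
Step 2: handler() looks up total. Not in local scope, so checks enclosing scope (builder) and finds total = 83.
Step 3: result = 83

The answer is 83.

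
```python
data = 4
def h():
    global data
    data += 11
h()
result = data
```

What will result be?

Step 1: data = 4 globally.
Step 2: h() modifies global data: data += 11 = 15.
Step 3: result = 15

The answer is 15.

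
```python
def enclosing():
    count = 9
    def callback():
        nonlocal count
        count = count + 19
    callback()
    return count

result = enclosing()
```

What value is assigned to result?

Step 1: enclosing() sets count = 9.
Step 2: callback() uses nonlocal to modify count in enclosing's scope: count = 9 + 19 = 28.
Step 3: enclosing() returns the modified count = 28

The answer is 28.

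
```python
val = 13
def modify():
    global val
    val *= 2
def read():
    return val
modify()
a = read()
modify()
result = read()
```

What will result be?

Step 1: val = 13.
Step 2: First modify(): val = 13 * 2 = 26.
Step 3: Second modify(): val = 26 * 2 = 52.
Step 4: read() returns 52

The answer is 52.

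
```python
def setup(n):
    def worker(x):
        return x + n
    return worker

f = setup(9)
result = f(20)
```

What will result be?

Step 1: setup(9) creates a closure that captures n = 9.
Step 2: f(20) calls the closure with x = 20, returning 20 + 9 = 29.
Step 3: result = 29

The answer is 29.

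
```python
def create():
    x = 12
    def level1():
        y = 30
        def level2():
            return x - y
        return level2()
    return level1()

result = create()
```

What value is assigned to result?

Step 1: x = 12 in create. y = 30 in level1.
Step 2: level2() reads x = 12 and y = 30 from enclosing scopes.
Step 3: result = 12 - 30 = -18

The answer is -18.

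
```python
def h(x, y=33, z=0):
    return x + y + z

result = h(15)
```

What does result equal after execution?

Step 1: h(15) uses defaults y = 33, z = 0.
Step 2: Returns 15 + 33 + 0 = 48.
Step 3: result = 48

The answer is 48.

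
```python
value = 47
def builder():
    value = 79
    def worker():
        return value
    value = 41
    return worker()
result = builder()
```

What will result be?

Step 1: builder() sets value = 79, then later value = 41.
Step 2: worker() is called after value is reassigned to 41. Closures capture variables by reference, not by value.
Step 3: result = 41

The answer is 41.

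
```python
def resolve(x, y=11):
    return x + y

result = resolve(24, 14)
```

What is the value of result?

Step 1: resolve(24, 14) overrides default y with 14.
Step 2: Returns 24 + 14 = 38.
Step 3: result = 38

The answer is 38.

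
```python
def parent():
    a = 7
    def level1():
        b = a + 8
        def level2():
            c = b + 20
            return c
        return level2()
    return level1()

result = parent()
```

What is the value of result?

Step 1: a = 7. b = a + 8 = 15.
Step 2: c = b + 20 = 15 + 20 = 35.
Step 3: result = 35

The answer is 35.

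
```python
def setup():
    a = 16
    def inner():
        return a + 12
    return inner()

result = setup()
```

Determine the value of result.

Step 1: setup() defines a = 16.
Step 2: inner() reads a = 16 from enclosing scope, returns 16 + 12 = 28.
Step 3: result = 28

The answer is 28.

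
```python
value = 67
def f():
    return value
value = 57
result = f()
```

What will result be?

Step 1: value is first set to 67, then reassigned to 57.
Step 2: f() is called after the reassignment, so it looks up the current global value = 57.
Step 3: result = 57

The answer is 57.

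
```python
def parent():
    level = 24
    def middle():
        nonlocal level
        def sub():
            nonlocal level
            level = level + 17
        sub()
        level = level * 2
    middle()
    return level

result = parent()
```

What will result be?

Step 1: level = 24.
Step 2: sub() adds 17: level = 24 + 17 = 41.
Step 3: middle() doubles: level = 41 * 2 = 82.
Step 4: result = 82

The answer is 82.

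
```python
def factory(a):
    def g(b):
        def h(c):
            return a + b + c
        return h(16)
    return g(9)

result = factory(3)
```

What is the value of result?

Step 1: a = 3, b = 9, c = 16 across three nested scopes.
Step 2: h() accesses all three via LEGB rule.
Step 3: result = 3 + 9 + 16 = 28

The answer is 28.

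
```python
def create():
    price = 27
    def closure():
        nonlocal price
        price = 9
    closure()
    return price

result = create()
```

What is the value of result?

Step 1: create() sets price = 27.
Step 2: closure() uses nonlocal to reassign price = 9.
Step 3: result = 9

The answer is 9.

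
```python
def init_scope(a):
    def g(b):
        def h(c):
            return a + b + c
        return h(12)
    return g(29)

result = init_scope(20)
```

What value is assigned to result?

Step 1: a = 20, b = 29, c = 12 across three nested scopes.
Step 2: h() accesses all three via LEGB rule.
Step 3: result = 20 + 29 + 12 = 61

The answer is 61.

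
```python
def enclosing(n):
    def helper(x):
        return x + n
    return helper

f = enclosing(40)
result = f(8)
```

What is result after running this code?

Step 1: enclosing(40) creates a closure that captures n = 40.
Step 2: f(8) calls the closure with x = 8, returning 8 + 40 = 48.
Step 3: result = 48

The answer is 48.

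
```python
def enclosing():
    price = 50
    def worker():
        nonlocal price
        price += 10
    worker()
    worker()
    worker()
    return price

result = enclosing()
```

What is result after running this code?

Step 1: price starts at 50.
Step 2: worker() is called 3 times, each adding 10.
Step 3: price = 50 + 10 * 3 = 80

The answer is 80.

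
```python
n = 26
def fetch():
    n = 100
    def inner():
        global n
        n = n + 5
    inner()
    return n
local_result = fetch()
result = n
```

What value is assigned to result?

Step 1: Global n = 26. fetch() creates local n = 100.
Step 2: inner() declares global n and adds 5: global n = 26 + 5 = 31.
Step 3: fetch() returns its local n = 100 (unaffected by inner).
Step 4: result = global n = 31

The answer is 31.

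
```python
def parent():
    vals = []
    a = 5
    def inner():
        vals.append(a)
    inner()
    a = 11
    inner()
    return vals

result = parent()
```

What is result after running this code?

Step 1: a = 5. inner() appends current a to vals.
Step 2: First inner(): appends 5. Then a = 11.
Step 3: Second inner(): appends 11 (closure sees updated a). result = [5, 11]

The answer is [5, 11].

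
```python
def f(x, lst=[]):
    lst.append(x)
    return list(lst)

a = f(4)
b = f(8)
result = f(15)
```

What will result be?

Step 1: Default list is shared. list() creates copies for return values.
Step 2: Internal list grows: [4] -> [4, 8] -> [4, 8, 15].
Step 3: result = [4, 8, 15]

The answer is [4, 8, 15].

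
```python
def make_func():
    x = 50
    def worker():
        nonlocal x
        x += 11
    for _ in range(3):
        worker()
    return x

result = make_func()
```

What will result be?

Step 1: x = 50.
Step 2: worker() is called 3 times in a loop, each adding 11 via nonlocal.
Step 3: x = 50 + 11 * 3 = 83

The answer is 83.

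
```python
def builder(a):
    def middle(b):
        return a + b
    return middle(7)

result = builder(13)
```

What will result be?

Step 1: builder(13) passes a = 13.
Step 2: middle(7) has b = 7, reads a = 13 from enclosing.
Step 3: result = 13 + 7 = 20

The answer is 20.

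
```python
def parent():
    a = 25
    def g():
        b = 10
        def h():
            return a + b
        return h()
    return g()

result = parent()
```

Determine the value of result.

Step 1: parent() defines a = 25. g() defines b = 10.
Step 2: h() accesses both from enclosing scopes: a = 25, b = 10.
Step 3: result = 25 + 10 = 35

The answer is 35.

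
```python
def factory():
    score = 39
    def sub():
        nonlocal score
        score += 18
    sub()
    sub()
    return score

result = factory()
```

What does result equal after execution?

Step 1: score starts at 39.
Step 2: sub() is called 2 times, each adding 18.
Step 3: score = 39 + 18 * 2 = 75

The answer is 75.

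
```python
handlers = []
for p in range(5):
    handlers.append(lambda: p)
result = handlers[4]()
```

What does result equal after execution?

Step 1: The loop creates 5 lambdas, all referencing the same variable p.
Step 2: After the loop, p = 4 (final value).
Step 3: handlers[4]() looks up p at call time and finds 4. This is the late binding gotcha. result = 4

The answer is 4.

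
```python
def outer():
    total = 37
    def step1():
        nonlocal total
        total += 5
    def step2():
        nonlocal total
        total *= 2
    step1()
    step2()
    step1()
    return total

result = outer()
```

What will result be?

Step 1: total = 37.
Step 2: step1(): total = 37 + 5 = 42.
Step 3: step2(): total = 42 * 2 = 84.
Step 4: step1(): total = 84 + 5 = 89. result = 89

The answer is 89.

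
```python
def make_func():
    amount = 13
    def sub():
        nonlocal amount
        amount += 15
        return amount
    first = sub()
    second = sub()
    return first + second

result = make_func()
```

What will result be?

Step 1: amount starts at 13.
Step 2: First call: amount = 13 + 15 = 28, returns 28.
Step 3: Second call: amount = 28 + 15 = 43, returns 43.
Step 4: result = 28 + 43 = 71

The answer is 71.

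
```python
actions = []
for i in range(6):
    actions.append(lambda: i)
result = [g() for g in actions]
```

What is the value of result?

Step 1: All 6 lambdas share the same variable i.
Step 2: After the loop, i = 5.
Step 3: Each call returns 5. result = [5, 5, 5, 5, 5, 5]

The answer is [5, 5, 5, 5, 5, 5].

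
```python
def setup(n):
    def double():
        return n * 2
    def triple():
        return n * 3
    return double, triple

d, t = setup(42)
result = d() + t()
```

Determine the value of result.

Step 1: Both closures capture the same n = 42.
Step 2: d() = 42 * 2 = 84, t() = 42 * 3 = 126.
Step 3: result = 84 + 126 = 210

The answer is 210.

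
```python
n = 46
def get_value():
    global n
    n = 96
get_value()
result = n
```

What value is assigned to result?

Step 1: n = 46 globally.
Step 2: get_value() declares global n and sets it to 96.
Step 3: After get_value(), global n = 96. result = 96

The answer is 96.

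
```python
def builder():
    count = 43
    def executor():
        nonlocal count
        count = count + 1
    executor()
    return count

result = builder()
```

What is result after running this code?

Step 1: builder() sets count = 43.
Step 2: executor() uses nonlocal to modify count in builder's scope: count = 43 + 1 = 44.
Step 3: builder() returns the modified count = 44

The answer is 44.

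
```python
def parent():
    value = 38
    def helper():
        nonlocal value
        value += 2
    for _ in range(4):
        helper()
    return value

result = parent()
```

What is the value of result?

Step 1: value = 38.
Step 2: helper() is called 4 times in a loop, each adding 2 via nonlocal.
Step 3: value = 38 + 2 * 4 = 46

The answer is 46.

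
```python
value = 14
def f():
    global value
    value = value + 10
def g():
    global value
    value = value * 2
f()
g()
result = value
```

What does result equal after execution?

Step 1: value = 14.
Step 2: f() adds 10: value = 14 + 10 = 24.
Step 3: g() doubles: value = 24 * 2 = 48.
Step 4: result = 48

The answer is 48.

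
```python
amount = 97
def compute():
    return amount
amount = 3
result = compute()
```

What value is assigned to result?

Step 1: amount is first set to 97, then reassigned to 3.
Step 2: compute() is called after the reassignment, so it looks up the current global amount = 3.
Step 3: result = 3

The answer is 3.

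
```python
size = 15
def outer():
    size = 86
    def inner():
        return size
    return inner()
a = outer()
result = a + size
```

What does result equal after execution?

Step 1: outer() has local size = 86. inner() reads from enclosing.
Step 2: outer() returns 86. Global size = 15 unchanged.
Step 3: result = 86 + 15 = 101

The answer is 101.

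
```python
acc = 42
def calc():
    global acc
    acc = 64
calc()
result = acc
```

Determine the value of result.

Step 1: acc = 42 globally.
Step 2: calc() declares global acc and sets it to 64.
Step 3: After calc(), global acc = 64. result = 64

The answer is 64.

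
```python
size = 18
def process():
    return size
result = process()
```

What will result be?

Step 1: size = 18 is defined in the global scope.
Step 2: process() looks up size. No local size exists, so Python checks the global scope via LEGB rule and finds size = 18.
Step 3: result = 18

The answer is 18.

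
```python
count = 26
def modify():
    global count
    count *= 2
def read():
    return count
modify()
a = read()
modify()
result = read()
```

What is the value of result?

Step 1: count = 26.
Step 2: First modify(): count = 26 * 2 = 52.
Step 3: Second modify(): count = 52 * 2 = 104.
Step 4: read() returns 104

The answer is 104.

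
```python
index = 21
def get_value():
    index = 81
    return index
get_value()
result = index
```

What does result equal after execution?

Step 1: Global index = 21.
Step 2: get_value() creates local index = 81 (shadow, not modification).
Step 3: After get_value() returns, global index is unchanged. result = 21

The answer is 21.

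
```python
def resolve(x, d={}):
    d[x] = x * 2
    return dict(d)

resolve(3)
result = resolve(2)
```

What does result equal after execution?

Step 1: Mutable default dict is shared across calls.
Step 2: First call adds 3: 6. Second call adds 2: 4.
Step 3: result = {3: 6, 2: 4}

The answer is {3: 6, 2: 4}.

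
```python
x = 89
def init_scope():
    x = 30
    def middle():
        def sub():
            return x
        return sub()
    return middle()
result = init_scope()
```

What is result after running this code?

Step 1: init_scope() defines x = 30. middle() and sub() have no local x.
Step 2: sub() checks local (none), enclosing middle() (none), enclosing init_scope() and finds x = 30.
Step 3: result = 30

The answer is 30.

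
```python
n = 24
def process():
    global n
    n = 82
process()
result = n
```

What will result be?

Step 1: n = 24 globally.
Step 2: process() declares global n and sets it to 82.
Step 3: After process(), global n = 82. result = 82

The answer is 82.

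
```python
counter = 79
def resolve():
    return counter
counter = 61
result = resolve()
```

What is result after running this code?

Step 1: counter is first set to 79, then reassigned to 61.
Step 2: resolve() is called after the reassignment, so it looks up the current global counter = 61.
Step 3: result = 61

The answer is 61.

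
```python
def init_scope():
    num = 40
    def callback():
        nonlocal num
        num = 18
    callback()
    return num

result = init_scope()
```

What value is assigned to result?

Step 1: init_scope() sets num = 40.
Step 2: callback() uses nonlocal to reassign num = 18.
Step 3: result = 18

The answer is 18.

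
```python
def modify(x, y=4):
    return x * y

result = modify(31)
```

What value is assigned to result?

Step 1: modify(31) uses default y = 4.
Step 2: Returns 31 * 4 = 124.
Step 3: result = 124

The answer is 124.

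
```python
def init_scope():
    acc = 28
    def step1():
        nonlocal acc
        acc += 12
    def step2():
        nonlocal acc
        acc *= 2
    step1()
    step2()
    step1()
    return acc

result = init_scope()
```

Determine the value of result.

Step 1: acc = 28.
Step 2: step1(): acc = 28 + 12 = 40.
Step 3: step2(): acc = 40 * 2 = 80.
Step 4: step1(): acc = 80 + 12 = 92. result = 92

The answer is 92.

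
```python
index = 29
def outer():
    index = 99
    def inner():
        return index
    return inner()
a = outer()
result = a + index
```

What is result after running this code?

Step 1: outer() has local index = 99. inner() reads from enclosing.
Step 2: outer() returns 99. Global index = 29 unchanged.
Step 3: result = 99 + 29 = 128

The answer is 128.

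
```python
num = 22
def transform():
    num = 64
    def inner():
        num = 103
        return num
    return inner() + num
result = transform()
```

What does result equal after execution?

Step 1: transform() has local num = 64. inner() has local num = 103.
Step 2: inner() returns its local num = 103.
Step 3: transform() returns 103 + its own num (64) = 167

The answer is 167.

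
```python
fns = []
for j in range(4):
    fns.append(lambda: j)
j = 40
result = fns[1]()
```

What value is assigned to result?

Step 1: Lambdas capture the variable j by reference, not by value.
Step 2: After the loop, j is reassigned to 40.
Step 3: fns[1]() looks up the current j = 40. result = 40

The answer is 40.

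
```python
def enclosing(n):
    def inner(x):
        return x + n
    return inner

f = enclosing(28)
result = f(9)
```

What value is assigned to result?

Step 1: enclosing(28) creates a closure that captures n = 28.
Step 2: f(9) calls the closure with x = 9, returning 9 + 28 = 37.
Step 3: result = 37

The answer is 37.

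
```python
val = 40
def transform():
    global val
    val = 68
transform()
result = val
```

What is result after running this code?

Step 1: val = 40 globally.
Step 2: transform() declares global val and sets it to 68.
Step 3: After transform(), global val = 68. result = 68

The answer is 68.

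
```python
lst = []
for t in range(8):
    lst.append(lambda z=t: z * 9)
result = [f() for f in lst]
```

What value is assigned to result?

Step 1: Default arg z=t captures t at each iteration.
Step 2: lst[k] has z defaulting to k, returns k * 9.
Step 3: result = [0, 9, 18, 27, 36, 45, 54, 63]

The answer is [0, 9, 18, 27, 36, 45, 54, 63].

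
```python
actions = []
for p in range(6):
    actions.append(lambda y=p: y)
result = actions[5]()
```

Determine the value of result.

Step 1: Default argument y=p captures p's value at each iteration.
Step 2: actions[5] captured y = 5 when p was 5.
Step 3: result = 5

The answer is 5.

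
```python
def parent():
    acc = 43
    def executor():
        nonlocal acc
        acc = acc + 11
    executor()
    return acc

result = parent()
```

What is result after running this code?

Step 1: parent() sets acc = 43.
Step 2: executor() uses nonlocal to modify acc in parent's scope: acc = 43 + 11 = 54.
Step 3: parent() returns the modified acc = 54

The answer is 54.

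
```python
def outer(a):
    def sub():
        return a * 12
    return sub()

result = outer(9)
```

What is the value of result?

Step 1: outer(9) binds parameter a = 9.
Step 2: sub() accesses a = 9 from enclosing scope.
Step 3: result = 9 * 12 = 108

The answer is 108.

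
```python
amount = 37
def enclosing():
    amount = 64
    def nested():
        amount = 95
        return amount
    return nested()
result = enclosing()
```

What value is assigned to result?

Step 1: Three scopes define amount: global (37), enclosing (64), nested (95).
Step 2: nested() has its own local amount = 95, which shadows both enclosing and global.
Step 3: result = 95 (local wins in LEGB)

The answer is 95.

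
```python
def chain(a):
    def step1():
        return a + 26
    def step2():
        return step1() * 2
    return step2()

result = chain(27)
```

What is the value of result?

Step 1: chain(27) captures a = 27.
Step 2: step2() calls step1() which returns 27 + 26 = 53.
Step 3: step2() returns 53 * 2 = 106

The answer is 106.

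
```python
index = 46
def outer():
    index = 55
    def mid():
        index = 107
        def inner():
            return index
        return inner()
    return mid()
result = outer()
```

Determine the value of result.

Step 1: Three levels of shadowing: global 46, outer 55, mid 107.
Step 2: inner() finds index = 107 in enclosing mid() scope.
Step 3: result = 107

The answer is 107.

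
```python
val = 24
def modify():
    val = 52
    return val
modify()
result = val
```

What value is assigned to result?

Step 1: Global val = 24.
Step 2: modify() creates local val = 52 (shadow, not modification).
Step 3: After modify() returns, global val is unchanged. result = 24

The answer is 24.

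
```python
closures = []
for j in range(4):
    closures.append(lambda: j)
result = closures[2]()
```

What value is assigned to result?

Step 1: The loop creates 4 lambdas, all referencing the same variable j.
Step 2: After the loop, j = 3 (final value).
Step 3: closures[2]() looks up j at call time and finds 3. This is the late binding gotcha. result = 3

The answer is 3.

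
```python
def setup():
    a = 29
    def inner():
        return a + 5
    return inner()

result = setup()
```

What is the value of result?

Step 1: setup() defines a = 29.
Step 2: inner() reads a = 29 from enclosing scope, returns 29 + 5 = 34.
Step 3: result = 34

The answer is 34.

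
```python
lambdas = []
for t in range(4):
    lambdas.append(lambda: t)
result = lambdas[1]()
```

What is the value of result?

Step 1: The loop creates 4 lambdas, all referencing the same variable t.
Step 2: After the loop, t = 3 (final value).
Step 3: lambdas[1]() looks up t at call time and finds 3. This is the late binding gotcha. result = 3

The answer is 3.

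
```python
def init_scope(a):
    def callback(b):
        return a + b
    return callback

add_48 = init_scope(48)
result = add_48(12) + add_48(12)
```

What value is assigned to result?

Step 1: add_48 captures a = 48.
Step 2: add_48(12) = 48 + 12 = 60, called twice.
Step 3: result = 60 + 60 = 120

The answer is 120.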